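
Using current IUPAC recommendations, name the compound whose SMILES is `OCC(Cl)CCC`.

2-chloropentan-1-ol

Counting along the main chain through the –OH group gives 5 carbons: the parent is pentane.
The highest-priority functional group is an alcohol (–OH), so the name ends in -ol.
Number the chain so that numbering from this end puts the hydroxyl group at C-1 rather than C-5.
With this numbering: the hydroxyl at C-1; a chloro group at C-2.
Assembling the pieces gives 2-chloropentan-1-ol.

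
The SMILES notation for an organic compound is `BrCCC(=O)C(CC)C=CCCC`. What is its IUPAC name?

The longest carbon chain that includes the carbonyl and the multiple bond has 9 carbons, so the parent hydride is nonane.
The highest-priority functional group is a ketone (C=O on an internal carbon), so the name ends in -one.
A C=C double bond in the chain gives the infix -ene-.
Choose the numbering such that numbering from this end puts the carbonyl group at C-3 rather than C-7.
That gives the carbonyl at C-3; the double bond between C-5 and C-6; a bromo group at C-1; an ethyl group at C-4.
The substituents are ordered alphabetically, ignoring any di-/tri- multipliers.
Putting it together: 1-bromo-4-ethylnon-5-en-3-one.

1-bromo-4-ethylnon-5-en-3-one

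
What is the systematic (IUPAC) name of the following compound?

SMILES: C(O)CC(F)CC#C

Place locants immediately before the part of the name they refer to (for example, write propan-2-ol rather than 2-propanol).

Counting along the main chain through the –OH group and the multiple bond gives 6 carbons: the parent is hexane.
An alcohol (–OH) is the principal characteristic group, giving the suffix -ol.
A C≡C triple bond in the chain gives the infix -yne-.
Choose the numbering such that numbering from this end puts the hydroxyl group at C-1 rather than C-6.
That gives the hydroxyl at C-1; the triple bond between C-5 and C-6; a fluoro group at C-3.
Assembling the pieces gives 3-fluorohex-5-yn-1-ol.

3-fluorohex-5-yn-1-ol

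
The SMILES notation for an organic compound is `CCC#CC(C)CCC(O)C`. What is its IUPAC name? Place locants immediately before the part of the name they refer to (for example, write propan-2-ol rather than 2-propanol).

5-methylnon-6-yn-2-ol

The longest chain bearing the –OH group and the multiple bond is 9 carbons long (nonane).
An alcohol (–OH) is the principal characteristic group, giving the suffix -ol.
A C≡C triple bond in the chain gives the infix -yne-.
Choose the numbering such that numbering from this end puts the hydroxyl group at C-2 rather than C-8.
This places the hydroxyl at C-2; the triple bond between C-6 and C-7; a methyl group at C-5.
Putting it together: 5-methylnon-6-yn-2-ol.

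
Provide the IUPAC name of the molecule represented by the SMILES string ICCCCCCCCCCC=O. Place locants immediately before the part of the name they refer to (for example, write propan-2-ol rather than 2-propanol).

The longest chain bearing the –CHO group is 11 carbons long (undecane).
The highest-priority functional group is an aldehyde (terminal –CHO), so the name ends in -al.
Number the chain so that the aldehyde carbon is C-1 by definition.
That gives an iodo group at C-11.
Putting it together: 11-iodoundecanal.

11-iodoundecanal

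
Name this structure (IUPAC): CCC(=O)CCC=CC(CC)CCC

8-ethylundec-6-en-3-one

The longest chain bearing the carbonyl and the multiple bond is 11 carbons long (undecane).
A ketone (C=O on an internal carbon) is the principal characteristic group, giving the suffix -one.
The chain contains a C=C double bond, so the unsaturation ending is -ene.
The numbering direction is chosen so that numbering from this end puts the carbonyl group at C-3 rather than C-9.
With this numbering: the carbonyl at C-3; the double bond between C-6 and C-7; an ethyl group at C-8.
Assembling the pieces gives 8-ethylundec-6-en-3-one.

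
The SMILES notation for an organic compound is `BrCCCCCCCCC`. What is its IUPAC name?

The longest carbon chain is 9 atoms: the parent is nonane.
Number the chain so that the substituent locant set {1} is lower than {9} at the first point of difference.
This places a bromo group at C-1.
The name is 1-bromononane.

1-bromononane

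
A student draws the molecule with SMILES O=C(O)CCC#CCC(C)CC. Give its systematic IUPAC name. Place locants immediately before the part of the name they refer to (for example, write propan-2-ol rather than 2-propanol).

The longest carbon chain that includes the –COOH group and the multiple bond has 9 carbons, so the parent hydride is nonane.
The highest-priority functional group is a carboxylic acid (terminal –COOH), so the name ends in -oic acid.
The chain contains a C≡C triple bond, so the unsaturation ending is -yne.
Number the chain so that the carboxylic acid carbon is C-1 by definition.
That gives the triple bond between C-4 and C-5; a methyl group at C-7.
Putting it together: 7-methylnon-4-ynoic acid.

7-methylnon-4-ynoic acid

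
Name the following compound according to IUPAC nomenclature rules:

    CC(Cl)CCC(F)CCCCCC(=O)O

10-chloro-7-fluoroundecanoic acid

The longest chain bearing the –COOH group is 11 carbons long (undecane).
The principal characteristic group is a carboxylic acid (terminal –COOH), named with the suffix -oic acid.
The numbering direction is chosen so that the carboxylic acid carbon is C-1 by definition.
That gives a chloro group at C-10; a fluoro group at C-7.
Substituent prefixes are cited in alphabetical order (multiplying prefixes like di-/tri- are ignored for ordering).
Putting it together: 10-chloro-7-fluoroundecanoic acid.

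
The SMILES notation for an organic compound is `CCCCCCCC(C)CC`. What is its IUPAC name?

3-methyldecane

The parent chain contains 10 carbons (decane).
Choose the numbering such that the substituent locant set {3} is lower than {8} at the first point of difference.
With this numbering: a methyl group at C-3.
The name is 3-methyldecane.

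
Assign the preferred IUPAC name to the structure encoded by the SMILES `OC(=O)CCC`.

The longest carbon chain that includes the –COOH group has 4 carbons, so the parent hydride is butane.
A carboxylic acid (terminal –COOH) is the principal characteristic group, giving the suffix -oic acid.
The numbering direction is chosen so that the carboxylic acid carbon is C-1 by definition.
Putting it together: butanoic acid.

butanoic acid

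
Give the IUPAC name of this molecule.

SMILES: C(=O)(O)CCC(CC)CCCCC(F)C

Counting along the main chain through the –COOH group gives 10 carbons: the parent is decane.
The highest-priority functional group is a carboxylic acid (terminal –COOH), so the name ends in -oic acid.
Choose the numbering such that the carboxylic acid carbon is C-1 by definition.
That gives an ethyl group at C-4; a fluoro group at C-9.
Prefixes are listed alphabetically: ethyl, fluoro.
Putting it together: 4-ethyl-9-fluorodecanoic acid.

4-ethyl-9-fluorodecanoic acid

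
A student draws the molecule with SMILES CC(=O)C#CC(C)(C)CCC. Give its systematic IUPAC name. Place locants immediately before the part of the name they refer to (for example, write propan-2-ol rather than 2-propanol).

5,5-dimethyloct-3-yn-2-one

Counting along the main chain through the carbonyl and the multiple bond gives 8 carbons: the parent is octane.
A ketone (C=O on an internal carbon) is the principal characteristic group, giving the suffix -one.
There is one C≡C triple bond, indicated by the ending -yne.
The numbering direction is chosen so that numbering from this end puts the carbonyl group at C-2 rather than C-7.
That gives the carbonyl at C-2; the triple bond between C-3 and C-4; two methyl groups at C-5.
The name is 5,5-dimethyloct-3-yn-2-one.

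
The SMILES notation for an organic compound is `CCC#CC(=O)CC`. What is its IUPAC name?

The longest chain bearing the carbonyl and the multiple bond is 7 carbons long (heptane).
The highest-priority functional group is a ketone (C=O on an internal carbon), so the name ends in -one.
The chain contains a C≡C triple bond, so the unsaturation ending is -yne.
Choose the numbering such that numbering from this end puts the carbonyl group at C-3 rather than C-5.
That gives the carbonyl at C-3; the triple bond between C-4 and C-5.
The name is hept-4-yn-3-one.

hept-4-yn-3-one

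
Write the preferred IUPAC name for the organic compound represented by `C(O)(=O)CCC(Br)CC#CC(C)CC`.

4-bromo-8-methyldec-6-ynoic acid

Counting along the main chain through the –COOH group and the multiple bond gives 10 carbons: the parent is decane.
A carboxylic acid (terminal –COOH) is the principal characteristic group, giving the suffix -oic acid.
There is one C≡C triple bond, indicated by the ending -yne.
Choose the numbering such that the carboxylic acid carbon is C-1 by definition.
That gives the triple bond between C-6 and C-7; a bromo group at C-4; a methyl group at C-8.
The substituents are ordered alphabetically, ignoring any di-/tri- multipliers.
The name is 4-bromo-8-methyldec-6-ynoic acid.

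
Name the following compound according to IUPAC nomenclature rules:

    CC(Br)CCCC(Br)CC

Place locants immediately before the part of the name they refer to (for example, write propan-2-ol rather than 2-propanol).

The parent chain contains 8 carbons (octane).
Number the chain so that the substituent locant set {2,6} is lower than {3,7} at the first point of difference.
That gives bromo groups at C-2 and C-6.
Assembling the pieces gives 2,6-dibromooctane.

2,6-dibromooctane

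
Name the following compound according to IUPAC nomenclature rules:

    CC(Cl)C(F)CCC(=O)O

The longest chain bearing the –COOH group is 6 carbons long (hexane).
A carboxylic acid (terminal –COOH) is the principal characteristic group, giving the suffix -oic acid.
Number the chain so that the carboxylic acid carbon is C-1 by definition.
This places a chloro group at C-5; a fluoro group at C-4.
Substituent prefixes are cited in alphabetical order (multiplying prefixes like di-/tri- are ignored for ordering).
Putting it together: 5-chloro-4-fluorohexanoic acid.

5-chloro-4-fluorohexanoic acid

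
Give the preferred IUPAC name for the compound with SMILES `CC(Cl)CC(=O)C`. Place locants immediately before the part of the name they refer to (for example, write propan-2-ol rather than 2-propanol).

4-chloropentan-2-one

The longest chain bearing the carbonyl is 5 carbons long (pentane).
The principal characteristic group is a ketone (C=O on an internal carbon), named with the suffix -one.
Number the chain so that numbering from this end puts the carbonyl group at C-2 rather than C-4.
That gives the carbonyl at C-2; a chloro group at C-4.
Putting it together: 4-chloropentan-2-one.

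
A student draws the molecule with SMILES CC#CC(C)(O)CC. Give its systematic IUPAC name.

The longest chain bearing the –OH group and the multiple bond is 6 carbons long (hexane).
The highest-priority functional group is an alcohol (–OH), so the name ends in -ol.
There is one C≡C triple bond, indicated by the ending -yne.
Number the chain so that numbering from this end puts the hydroxyl group at C-3 rather than C-4.
That gives the hydroxyl at C-3; the triple bond between C-4 and C-5; a methyl group at C-3.
The name is 3-methylhex-4-yn-3-ol.

3-methylhex-4-yn-3-ol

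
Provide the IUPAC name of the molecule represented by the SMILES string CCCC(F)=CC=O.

3-fluorohex-2-enal

The longest carbon chain that includes the –CHO group and the multiple bond has 6 carbons, so the parent hydride is hexane.
The highest-priority functional group is an aldehyde (terminal –CHO), so the name ends in -al.
A C=C double bond in the chain gives the infix -ene-.
The numbering direction is chosen so that the aldehyde carbon is C-1 by definition.
That gives the double bond between C-2 and C-3; a fluoro group at C-3.
Putting it together: 3-fluorohex-2-enal.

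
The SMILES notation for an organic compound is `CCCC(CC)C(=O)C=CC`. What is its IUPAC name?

5-ethyloct-2-en-4-one

The longest carbon chain that includes the carbonyl and the multiple bond has 8 carbons, so the parent hydride is octane.
The highest-priority functional group is a ketone (C=O on an internal carbon), so the name ends in -one.
There is one C=C double bond, indicated by the ending -ene.
Number the chain so that numbering from this end puts the carbonyl group at C-4 rather than C-5.
With this numbering: the carbonyl at C-4; the double bond between C-2 and C-3; an ethyl group at C-5.
Putting it together: 5-ethyloct-2-en-4-one.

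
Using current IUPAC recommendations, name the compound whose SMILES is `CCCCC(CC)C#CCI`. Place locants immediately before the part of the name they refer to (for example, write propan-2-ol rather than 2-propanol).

4-ethyl-1-iodooct-2-yne

The longest chain bearing the multiple bond is 8 carbons long (octane).
The chain contains a C≡C triple bond, so the unsaturation ending is -yne.
Choose the numbering such that numbering from this end puts the triple bond at C-2 rather than C-6.
That gives the triple bond between C-2 and C-3; an ethyl group at C-4; an iodo group at C-1.
Substituent prefixes are cited in alphabetical order (multiplying prefixes like di-/tri- are ignored for ordering).
Putting it together: 4-ethyl-1-iodooct-2-yne.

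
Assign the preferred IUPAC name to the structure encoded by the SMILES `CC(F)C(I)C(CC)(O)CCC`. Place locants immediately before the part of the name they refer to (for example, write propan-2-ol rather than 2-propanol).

The longest carbon chain that includes the –OH group has 7 carbons, so the parent hydride is heptane.
An alcohol (–OH) is the principal characteristic group, giving the suffix -ol.
Number the chain so that the substituent locant set {2,3,4} is lower than {4,5,6} at the first point of difference.
With this numbering: the hydroxyl at C-4; an ethyl group at C-4; a fluoro group at C-2; an iodo group at C-3.
Substituent prefixes are cited in alphabetical order (multiplying prefixes like di-/tri- are ignored for ordering).
The name is 4-ethyl-2-fluoro-3-iodoheptan-4-ol.

4-ethyl-2-fluoro-3-iodoheptan-4-ol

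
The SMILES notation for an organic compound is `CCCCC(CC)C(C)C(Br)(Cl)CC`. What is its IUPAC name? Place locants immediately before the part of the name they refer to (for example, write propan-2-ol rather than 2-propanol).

The longest carbon chain is 9 atoms: the parent is nonane.
The numbering direction is chosen so that the substituent locant set {3,3,4,5} is lower than {5,6,7,7} at the first point of difference.
That gives a bromo group at C-3; a chloro group at C-3; an ethyl group at C-5; a methyl group at C-4.
The substituents are ordered alphabetically, ignoring any di-/tri- multipliers.
Putting it together: 3-bromo-3-chloro-5-ethyl-4-methylnonane.

3-bromo-3-chloro-5-ethyl-4-methylnonane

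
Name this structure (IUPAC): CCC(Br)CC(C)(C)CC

5-bromo-3,3-dimethylheptane

The longest carbon chain is 7 atoms: the parent is heptane.
Number the chain so that the substituent locant set {3,3,5} is lower than {3,5,5} at the first point of difference.
With this numbering: a bromo group at C-5; two methyl groups at C-3.
Prefixes are listed alphabetically: bromo, methyl.
Assembling the pieces gives 5-bromo-3,3-dimethylheptane.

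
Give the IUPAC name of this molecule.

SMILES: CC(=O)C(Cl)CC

Counting along the main chain through the carbonyl gives 5 carbons: the parent is pentane.
The highest-priority functional group is a ketone (C=O on an internal carbon), so the name ends in -one.
Number the chain so that numbering from this end puts the carbonyl group at C-2 rather than C-4.
That gives the carbonyl at C-2; a chloro group at C-3.
Putting it together: 3-chloropentan-2-one.

3-chloropentan-2-one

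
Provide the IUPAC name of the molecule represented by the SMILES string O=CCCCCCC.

heptanal

The longest carbon chain that includes the –CHO group has 7 carbons, so the parent hydride is heptane.
The principal characteristic group is an aldehyde (terminal –CHO), named with the suffix -al.
Number the chain so that the aldehyde carbon is C-1 by definition.
Assembling the pieces gives heptanal.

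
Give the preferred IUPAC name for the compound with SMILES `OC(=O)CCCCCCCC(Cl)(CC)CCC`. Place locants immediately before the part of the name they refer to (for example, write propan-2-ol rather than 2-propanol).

The longest chain bearing the –COOH group is 12 carbons long (dodecane).
The principal characteristic group is a carboxylic acid (terminal –COOH), named with the suffix -oic acid.
Number the chain so that the carboxylic acid carbon is C-1 by definition.
This places a chloro group at C-9; an ethyl group at C-9.
Prefixes are listed alphabetically: chloro, ethyl.
Putting it together: 9-chloro-9-ethyldodecanoic acid.

9-chloro-9-ethyldodecanoic acid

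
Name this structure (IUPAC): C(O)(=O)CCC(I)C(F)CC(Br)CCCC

7-bromo-5-fluoro-4-iodoundecanoic acid

The longest chain bearing the –COOH group is 11 carbons long (undecane).
The highest-priority functional group is a carboxylic acid (terminal –COOH), so the name ends in -oic acid.
Number the chain so that the carboxylic acid carbon is C-1 by definition.
This places a bromo group at C-7; a fluoro group at C-5; an iodo group at C-4.
Prefixes are listed alphabetically: bromo, fluoro, iodo.
Assembling the pieces gives 7-bromo-5-fluoro-4-iodoundecanoic acid.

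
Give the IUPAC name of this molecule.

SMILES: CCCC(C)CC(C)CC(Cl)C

2-chloro-4,6-dimethylnonane

The parent chain contains 9 carbons (nonane).
Number the chain so that the substituent locant set {2,4,6} is lower than {4,6,8} at the first point of difference.
With this numbering: a chloro group at C-2; methyl groups at C-4 and C-6.
Substituent prefixes are cited in alphabetical order (multiplying prefixes like di-/tri- are ignored for ordering).
Putting it together: 2-chloro-4,6-dimethylnonane.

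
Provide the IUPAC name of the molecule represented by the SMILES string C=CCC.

but-1-ene

Counting along the main chain through the multiple bond gives 4 carbons: the parent is butane.
The chain contains a C=C double bond, so the unsaturation ending is -ene.
The numbering direction is chosen so that numbering from this end puts the double bond at C-1 rather than C-3.
This places the double bond between C-1 and C-2.
The name is but-1-ene.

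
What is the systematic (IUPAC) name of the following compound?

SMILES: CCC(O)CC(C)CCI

The longest carbon chain that includes the –OH group has 7 carbons, so the parent hydride is heptane.
The principal characteristic group is an alcohol (–OH), named with the suffix -ol.
Choose the numbering such that numbering from this end puts the hydroxyl group at C-3 rather than C-5.
That gives the hydroxyl at C-3; an iodo group at C-7; a methyl group at C-5.
Substituent prefixes are cited in alphabetical order (multiplying prefixes like di-/tri- are ignored for ordering).
The name is 7-iodo-5-methylheptan-3-ol.

7-iodo-5-methylheptan-3-ol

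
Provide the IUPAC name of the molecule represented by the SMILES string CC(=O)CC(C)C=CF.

The longest chain bearing the carbonyl and the multiple bond is 6 carbons long (hexane).
The principal characteristic group is a ketone (C=O on an internal carbon), named with the suffix -one.
A C=C double bond in the chain gives the infix -ene-.
Choose the numbering such that numbering from this end puts the carbonyl group at C-2 rather than C-5.
That gives the carbonyl at C-2; the double bond between C-5 and C-6; a fluoro group at C-6; a methyl group at C-4.
The substituents are ordered alphabetically, ignoring any di-/tri- multipliers.
Putting it together: 6-fluoro-4-methylhex-5-en-2-one.

6-fluoro-4-methylhex-5-en-2-one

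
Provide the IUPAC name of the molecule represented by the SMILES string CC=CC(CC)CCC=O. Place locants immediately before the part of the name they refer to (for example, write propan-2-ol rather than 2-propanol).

The longest carbon chain that includes the –CHO group and the multiple bond has 7 carbons, so the parent hydride is heptane.
The highest-priority functional group is an aldehyde (terminal –CHO), so the name ends in -al.
There is one C=C double bond, indicated by the ending -ene.
The numbering direction is chosen so that the aldehyde carbon is C-1 by definition.
That gives the double bond between C-5 and C-6; an ethyl group at C-4.
The name is 4-ethylhept-5-enal.

4-ethylhept-5-enal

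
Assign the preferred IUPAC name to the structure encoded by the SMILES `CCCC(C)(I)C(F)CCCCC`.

The longest carbon chain is 10 atoms: the parent is decane.
The numbering direction is chosen so that the substituent locant set {4,4,5} is lower than {6,7,7} at the first point of difference.
That gives a fluoro group at C-5; an iodo group at C-4; a methyl group at C-4.
The substituents are ordered alphabetically, ignoring any di-/tri- multipliers.
The name is 5-fluoro-4-iodo-4-methyldecane.

5-fluoro-4-iodo-4-methyldecane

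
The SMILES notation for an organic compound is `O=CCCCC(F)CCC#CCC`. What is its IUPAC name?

5-fluoroundec-8-ynal

Counting along the main chain through the –CHO group and the multiple bond gives 11 carbons: the parent is undecane.
The principal characteristic group is an aldehyde (terminal –CHO), named with the suffix -al.
The chain contains a C≡C triple bond, so the unsaturation ending is -yne.
Number the chain so that the aldehyde carbon is C-1 by definition.
That gives the triple bond between C-8 and C-9; a fluoro group at C-5.
Putting it together: 5-fluoroundec-8-ynal.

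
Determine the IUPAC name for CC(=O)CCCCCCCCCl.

10-chlorodecan-2-one

Counting along the main chain through the carbonyl gives 10 carbons: the parent is decane.
The principal characteristic group is a ketone (C=O on an internal carbon), named with the suffix -one.
Choose the numbering such that numbering from this end puts the carbonyl group at C-2 rather than C-9.
That gives the carbonyl at C-2; a chloro group at C-10.
Assembling the pieces gives 10-chlorodecan-2-one.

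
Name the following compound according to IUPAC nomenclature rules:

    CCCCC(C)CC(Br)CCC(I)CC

6-bromo-3-iodo-8-methyldodecane

The longest continuous carbon chain has 12 atoms, so the parent hydride is dodecane.
Number the chain so that the substituent locant set {3,6,8} is lower than {5,7,10} at the first point of difference.
This places a bromo group at C-6; an iodo group at C-3; a methyl group at C-8.
Substituent prefixes are cited in alphabetical order (multiplying prefixes like di-/tri- are ignored for ordering).
Assembling the pieces gives 6-bromo-3-iodo-8-methyldodecane.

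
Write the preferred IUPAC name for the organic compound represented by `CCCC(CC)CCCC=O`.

The longest chain bearing the –CHO group is 8 carbons long (octane).
The principal characteristic group is an aldehyde (terminal –CHO), named with the suffix -al.
The numbering direction is chosen so that the aldehyde carbon is C-1 by definition.
With this numbering: an ethyl group at C-5.
Assembling the pieces gives 5-ethyloctanal.

5-ethyloctanal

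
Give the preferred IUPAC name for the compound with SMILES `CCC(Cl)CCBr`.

The longest continuous carbon chain has 5 atoms, so the parent hydride is pentane.
Choose the numbering such that the substituent locant set {1,3} is lower than {3,5} at the first point of difference.
This places a bromo group at C-1; a chloro group at C-3.
The substituents are ordered alphabetically, ignoring any di-/tri- multipliers.
Putting it together: 1-bromo-3-chloropentane.

1-bromo-3-chloropentane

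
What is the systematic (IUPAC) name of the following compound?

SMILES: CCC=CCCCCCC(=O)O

dec-7-enoic acid

Counting along the main chain through the –COOH group and the multiple bond gives 10 carbons: the parent is decane.
A carboxylic acid (terminal –COOH) is the principal characteristic group, giving the suffix -oic acid.
A C=C double bond in the chain gives the infix -ene-.
Number the chain so that the carboxylic acid carbon is C-1 by definition.
That gives the double bond between C-7 and C-8.
Putting it together: dec-7-enoic acid.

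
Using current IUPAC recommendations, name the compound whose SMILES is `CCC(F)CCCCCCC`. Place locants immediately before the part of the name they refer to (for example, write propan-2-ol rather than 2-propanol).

The longest carbon chain is 10 atoms: the parent is decane.
Number the chain so that the substituent locant set {3} is lower than {8} at the first point of difference.
With this numbering: a fluoro group at C-3.
Putting it together: 3-fluorodecane.

3-fluorodecane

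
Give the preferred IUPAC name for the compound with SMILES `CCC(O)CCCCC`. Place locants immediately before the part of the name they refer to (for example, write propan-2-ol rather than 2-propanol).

Counting along the main chain through the –OH group gives 8 carbons: the parent is octane.
The highest-priority functional group is an alcohol (–OH), so the name ends in -ol.
Choose the numbering such that numbering from this end puts the hydroxyl group at C-3 rather than C-6.
This places the hydroxyl at C-3.
Assembling the pieces gives octan-3-ol.

octan-3-ol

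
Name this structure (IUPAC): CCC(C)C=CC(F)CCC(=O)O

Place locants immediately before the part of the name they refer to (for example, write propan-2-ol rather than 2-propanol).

Counting along the main chain through the –COOH group and the multiple bond gives 9 carbons: the parent is nonane.
A carboxylic acid (terminal –COOH) is the principal characteristic group, giving the suffix -oic acid.
A C=C double bond in the chain gives the infix -ene-.
Choose the numbering such that the carboxylic acid carbon is C-1 by definition.
This places the double bond between C-5 and C-6; a fluoro group at C-4; a methyl group at C-7.
Substituent prefixes are cited in alphabetical order (multiplying prefixes like di-/tri- are ignored for ordering).
Putting it together: 4-fluoro-7-methylnon-5-enoic acid.

4-fluoro-7-methylnon-5-enoic acid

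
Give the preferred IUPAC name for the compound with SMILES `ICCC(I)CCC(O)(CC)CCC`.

Counting along the main chain through the –OH group gives 9 carbons: the parent is nonane.
The highest-priority functional group is an alcohol (–OH), so the name ends in -ol.
Number the chain so that numbering from this end puts the hydroxyl group at C-4 rather than C-6.
With this numbering: the hydroxyl at C-4; an ethyl group at C-4; iodo groups at C-7 and C-9.
Prefixes are listed alphabetically: ethyl, iodo.
Putting it together: 4-ethyl-7,9-diiodononan-4-ol.

4-ethyl-7,9-diiodononan-4-ol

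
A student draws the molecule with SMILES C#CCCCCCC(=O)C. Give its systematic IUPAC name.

non-8-yn-2-one

Counting along the main chain through the carbonyl and the multiple bond gives 9 carbons: the parent is nonane.
A ketone (C=O on an internal carbon) is the principal characteristic group, giving the suffix -one.
A C≡C triple bond in the chain gives the infix -yne-.
Choose the numbering such that numbering from this end puts the carbonyl group at C-2 rather than C-8.
That gives the carbonyl at C-2; the triple bond between C-8 and C-9.
The name is non-8-yn-2-one.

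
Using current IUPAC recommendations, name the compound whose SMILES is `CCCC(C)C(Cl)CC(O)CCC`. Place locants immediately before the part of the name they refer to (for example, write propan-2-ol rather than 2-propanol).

6-chloro-7-methyldecan-4-ol

The longest chain bearing the –OH group is 10 carbons long (decane).
The highest-priority functional group is an alcohol (–OH), so the name ends in -ol.
Choose the numbering such that numbering from this end puts the hydroxyl group at C-4 rather than C-7.
This places the hydroxyl at C-4; a chloro group at C-6; a methyl group at C-7.
Substituent prefixes are cited in alphabetical order (multiplying prefixes like di-/tri- are ignored for ordering).
Assembling the pieces gives 6-chloro-7-methyldecan-4-ol.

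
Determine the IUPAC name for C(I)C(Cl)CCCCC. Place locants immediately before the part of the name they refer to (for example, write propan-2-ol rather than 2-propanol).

The parent chain contains 7 carbons (heptane).
Number the chain so that the substituent locant set {1,2} is lower than {6,7} at the first point of difference.
With this numbering: a chloro group at C-2; an iodo group at C-1.
The substituents are ordered alphabetically, ignoring any di-/tri- multipliers.
The name is 2-chloro-1-iodoheptane.

2-chloro-1-iodoheptane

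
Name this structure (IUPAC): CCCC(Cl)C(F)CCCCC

4-chloro-5-fluorodecane

The longest continuous carbon chain has 10 atoms, so the parent hydride is decane.
Choose the numbering such that the substituent locant set {4,5} is lower than {6,7} at the first point of difference.
This places a chloro group at C-4; a fluoro group at C-5.
Prefixes are listed alphabetically: chloro, fluoro.
The name is 4-chloro-5-fluorodecane.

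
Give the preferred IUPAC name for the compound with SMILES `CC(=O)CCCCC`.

heptan-2-one

Counting along the main chain through the carbonyl gives 7 carbons: the parent is heptane.
The highest-priority functional group is a ketone (C=O on an internal carbon), so the name ends in -one.
Number the chain so that numbering from this end puts the carbonyl group at C-2 rather than C-6.
This places the carbonyl at C-2.
Putting it together: heptan-2-one.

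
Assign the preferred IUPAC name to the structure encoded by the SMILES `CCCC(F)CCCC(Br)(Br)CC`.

3,3-dibromo-7-fluorodecane

The parent chain contains 10 carbons (decane).
Choose the numbering such that the substituent locant set {3,3,7} is lower than {4,8,8} at the first point of difference.
This places two bromo groups at C-3; a fluoro group at C-7.
The substituents are ordered alphabetically, ignoring any di-/tri- multipliers.
Assembling the pieces gives 3,3-dibromo-7-fluorodecane.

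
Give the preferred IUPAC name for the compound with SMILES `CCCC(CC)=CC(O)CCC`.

6-ethylnon-5-en-4-ol

Counting along the main chain through the –OH group and the multiple bond gives 9 carbons: the parent is nonane.
The highest-priority functional group is an alcohol (–OH), so the name ends in -ol.
There is one C=C double bond, indicated by the ending -ene.
The numbering direction is chosen so that numbering from this end puts the hydroxyl group at C-4 rather than C-6.
With this numbering: the hydroxyl at C-4; the double bond between C-5 and C-6; an ethyl group at C-6.
Assembling the pieces gives 6-ethylnon-5-en-4-ol.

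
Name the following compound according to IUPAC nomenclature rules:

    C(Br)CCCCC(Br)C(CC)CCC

1,6-dibromo-7-ethyldecane

The parent chain contains 10 carbons (decane).
The numbering direction is chosen so that the substituent locant set {1,6,7} is lower than {4,5,10} at the first point of difference.
This places bromo groups at C-1 and C-6; an ethyl group at C-7.
The substituents are ordered alphabetically, ignoring any di-/tri- multipliers.
The name is 1,6-dibromo-7-ethyldecane.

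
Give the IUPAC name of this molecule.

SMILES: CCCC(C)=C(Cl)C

The longest chain bearing the multiple bond is 6 carbons long (hexane).
There is one C=C double bond, indicated by the ending -ene.
Choose the numbering such that numbering from this end puts the double bond at C-2 rather than C-4.
This places the double bond between C-2 and C-3; a chloro group at C-2; a methyl group at C-3.
Substituent prefixes are cited in alphabetical order (multiplying prefixes like di-/tri- are ignored for ordering).
The name is 2-chloro-3-methylhex-2-ene.

2-chloro-3-methylhex-2-ene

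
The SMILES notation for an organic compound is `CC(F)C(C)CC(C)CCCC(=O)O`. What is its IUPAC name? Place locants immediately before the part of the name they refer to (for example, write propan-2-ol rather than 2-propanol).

The longest carbon chain that includes the –COOH group has 9 carbons, so the parent hydride is nonane.
The highest-priority functional group is a carboxylic acid (terminal –COOH), so the name ends in -oic acid.
The numbering direction is chosen so that the carboxylic acid carbon is C-1 by definition.
This places a fluoro group at C-8; methyl groups at C-5 and C-7.
The substituents are ordered alphabetically, ignoring any di-/tri- multipliers.
The name is 8-fluoro-5,7-dimethylnonanoic acid.

8-fluoro-5,7-dimethylnonanoic acid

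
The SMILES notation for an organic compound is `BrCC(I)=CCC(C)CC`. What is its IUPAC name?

Counting along the main chain through the multiple bond gives 7 carbons: the parent is heptane.
A C=C double bond in the chain gives the infix -ene-.
Number the chain so that numbering from this end puts the double bond at C-2 rather than C-5.
With this numbering: the double bond between C-2 and C-3; a bromo group at C-1; an iodo group at C-2; a methyl group at C-5.
Substituent prefixes are cited in alphabetical order (multiplying prefixes like di-/tri- are ignored for ordering).
Assembling the pieces gives 1-bromo-2-iodo-5-methylhept-2-ene.

1-bromo-2-iodo-5-methylhept-2-ene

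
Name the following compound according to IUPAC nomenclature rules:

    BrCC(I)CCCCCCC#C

10-bromo-9-iododec-1-yne

The longest carbon chain that includes the multiple bond has 10 carbons, so the parent hydride is decane.
A C≡C triple bond in the chain gives the infix -yne-.
Number the chain so that numbering from this end puts the triple bond at C-1 rather than C-9.
That gives the triple bond between C-1 and C-2; a bromo group at C-10; an iodo group at C-9.
Substituent prefixes are cited in alphabetical order (multiplying prefixes like di-/tri- are ignored for ordering).
Putting it together: 10-bromo-9-iododec-1-yne.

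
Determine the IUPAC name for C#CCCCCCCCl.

8-chlorooct-1-yne

The longest carbon chain that includes the multiple bond has 8 carbons, so the parent hydride is octane.
A C≡C triple bond in the chain gives the infix -yne-.
The numbering direction is chosen so that numbering from this end puts the triple bond at C-1 rather than C-7.
With this numbering: the triple bond between C-1 and C-2; a chloro group at C-8.
Putting it together: 8-chlorooct-1-yne.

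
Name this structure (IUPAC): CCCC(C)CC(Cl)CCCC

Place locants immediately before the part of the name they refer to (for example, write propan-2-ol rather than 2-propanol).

The parent chain contains 10 carbons (decane).
Number the chain so that the substituent locant set {4,6} is lower than {5,7} at the first point of difference.
This places a chloro group at C-6; a methyl group at C-4.
The substituents are ordered alphabetically, ignoring any di-/tri- multipliers.
Putting it together: 6-chloro-4-methyldecane.

6-chloro-4-methyldecane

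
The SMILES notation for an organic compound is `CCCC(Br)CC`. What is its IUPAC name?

The parent chain contains 6 carbons (hexane).
Choose the numbering such that the substituent locant set {3} is lower than {4} at the first point of difference.
That gives a bromo group at C-3.
Putting it together: 3-bromohexane.

3-bromohexane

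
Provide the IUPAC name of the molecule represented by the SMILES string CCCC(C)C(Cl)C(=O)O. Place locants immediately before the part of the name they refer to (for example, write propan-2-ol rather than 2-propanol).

2-chloro-3-methylhexanoic acid

The longest chain bearing the –COOH group is 6 carbons long (hexane).
The highest-priority functional group is a carboxylic acid (terminal –COOH), so the name ends in -oic acid.
The numbering direction is chosen so that the carboxylic acid carbon is C-1 by definition.
With this numbering: a chloro group at C-2; a methyl group at C-3.
Substituent prefixes are cited in alphabetical order (multiplying prefixes like di-/tri- are ignored for ordering).
The name is 2-chloro-3-methylhexanoic acid.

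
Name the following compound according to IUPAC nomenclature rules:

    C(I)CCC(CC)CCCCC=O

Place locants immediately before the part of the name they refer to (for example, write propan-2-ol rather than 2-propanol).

The longest chain bearing the –CHO group is 9 carbons long (nonane).
The principal characteristic group is an aldehyde (terminal –CHO), named with the suffix -al.
Choose the numbering such that the aldehyde carbon is C-1 by definition.
With this numbering: an ethyl group at C-6; an iodo group at C-9.
Prefixes are listed alphabetically: ethyl, iodo.
Assembling the pieces gives 6-ethyl-9-iodononanal.

6-ethyl-9-iodononanal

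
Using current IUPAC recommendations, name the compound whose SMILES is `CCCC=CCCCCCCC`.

dodec-4-ene

The longest carbon chain that includes the multiple bond has 12 carbons, so the parent hydride is dodecane.
A C=C double bond in the chain gives the infix -ene-.
Choose the numbering such that numbering from this end puts the double bond at C-4 rather than C-8.
With this numbering: the double bond between C-4 and C-5.
The name is dodec-4-ene.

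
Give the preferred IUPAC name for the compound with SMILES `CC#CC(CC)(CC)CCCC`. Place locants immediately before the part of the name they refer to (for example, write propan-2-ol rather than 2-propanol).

4,4-diethyloct-2-yne

The longest chain bearing the multiple bond is 8 carbons long (octane).
The chain contains a C≡C triple bond, so the unsaturation ending is -yne.
The numbering direction is chosen so that numbering from this end puts the triple bond at C-2 rather than C-6.
That gives the triple bond between C-2 and C-3; two ethyl groups at C-4.
Assembling the pieces gives 4,4-diethyloct-2-yne.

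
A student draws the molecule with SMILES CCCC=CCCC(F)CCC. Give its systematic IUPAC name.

The longest carbon chain that includes the multiple bond has 11 carbons, so the parent hydride is undecane.
The chain contains a C=C double bond, so the unsaturation ending is -ene.
Choose the numbering such that numbering from this end puts the double bond at C-4 rather than C-7.
With this numbering: the double bond between C-4 and C-5; a fluoro group at C-8.
The name is 8-fluoroundec-4-ene.

8-fluoroundec-4-ene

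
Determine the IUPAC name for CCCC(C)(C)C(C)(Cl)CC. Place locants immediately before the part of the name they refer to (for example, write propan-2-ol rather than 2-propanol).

3-chloro-3,4,4-trimethylheptane

The longest continuous carbon chain has 7 atoms, so the parent hydride is heptane.
Number the chain so that the substituent locant set {3,3,4,4} is lower than {4,4,5,5} at the first point of difference.
This places a chloro group at C-3; methyl groups at C-3 and C-4 (×2).
Substituent prefixes are cited in alphabetical order (multiplying prefixes like di-/tri- are ignored for ordering).
Assembling the pieces gives 3-chloro-3,4,4-trimethylheptane.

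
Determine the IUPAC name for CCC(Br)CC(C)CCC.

3-bromo-5-methyloctane

The longest continuous carbon chain has 8 atoms, so the parent hydride is octane.
Number the chain so that the substituent locant set {3,5} is lower than {4,6} at the first point of difference.
This places a bromo group at C-3; a methyl group at C-5.
The substituents are ordered alphabetically, ignoring any di-/tri- multipliers.
Putting it together: 3-bromo-5-methyloctane.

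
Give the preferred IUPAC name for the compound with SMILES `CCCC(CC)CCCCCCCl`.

The longest continuous carbon chain has 10 atoms, so the parent hydride is decane.
Number the chain so that the substituent locant set {1,7} is lower than {4,10} at the first point of difference.
That gives a chloro group at C-1; an ethyl group at C-7.
The substituents are ordered alphabetically, ignoring any di-/tri- multipliers.
Putting it together: 1-chloro-7-ethyldecane.

1-chloro-7-ethyldecane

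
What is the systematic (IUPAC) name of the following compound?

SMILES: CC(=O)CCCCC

heptan-2-one

The longest chain bearing the carbonyl is 7 carbons long (heptane).
The highest-priority functional group is a ketone (C=O on an internal carbon), so the name ends in -one.
Choose the numbering such that numbering from this end puts the carbonyl group at C-2 rather than C-6.
With this numbering: the carbonyl at C-2.
Assembling the pieces gives heptan-2-one.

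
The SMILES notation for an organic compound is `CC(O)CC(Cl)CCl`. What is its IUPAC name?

4,5-dichloropentan-2-ol

Counting along the main chain through the –OH group gives 5 carbons: the parent is pentane.
An alcohol (–OH) is the principal characteristic group, giving the suffix -ol.
Choose the numbering such that numbering from this end puts the hydroxyl group at C-2 rather than C-4.
This places the hydroxyl at C-2; chloro groups at C-4 and C-5.
Putting it together: 4,5-dichloropentan-2-ol.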